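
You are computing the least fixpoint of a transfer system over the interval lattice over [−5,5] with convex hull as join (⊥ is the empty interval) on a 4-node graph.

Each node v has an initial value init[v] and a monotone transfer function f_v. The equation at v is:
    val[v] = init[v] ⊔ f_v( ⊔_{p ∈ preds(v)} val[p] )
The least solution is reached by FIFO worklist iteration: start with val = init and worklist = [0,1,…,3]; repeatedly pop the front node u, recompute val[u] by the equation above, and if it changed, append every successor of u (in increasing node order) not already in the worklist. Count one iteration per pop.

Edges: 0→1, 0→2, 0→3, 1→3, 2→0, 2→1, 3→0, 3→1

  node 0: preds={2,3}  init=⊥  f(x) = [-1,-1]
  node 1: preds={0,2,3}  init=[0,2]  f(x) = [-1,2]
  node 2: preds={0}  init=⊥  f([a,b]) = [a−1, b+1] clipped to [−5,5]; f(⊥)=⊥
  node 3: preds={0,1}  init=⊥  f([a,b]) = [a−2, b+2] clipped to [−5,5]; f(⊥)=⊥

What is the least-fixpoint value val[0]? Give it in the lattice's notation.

[-1,-1]

Trace (6 dequeues):
  [1] u=0 | in ⊥ | out [-1,-1] | prev ⊥ | push {}
  [2] u=1 | in [-1,-1] | out [-1,2] | prev [0,2] | push {}
  [3] u=2 | in [-1,-1] | out [-2,0] | prev ⊥ | push {0,1}
  [4] u=3 | in [-1,2] | out [-3,4] | prev ⊥ | push {}
  [5] u=0 | in [-3,4] | out [-1,-1] | ==
  [6] u=1 | in [-3,4] | out [-1,2] | ==

Converged values:
  [0] [-1,-1]
  [1] [-1,2]
  [2] [-2,0]
  [3] [-3,4]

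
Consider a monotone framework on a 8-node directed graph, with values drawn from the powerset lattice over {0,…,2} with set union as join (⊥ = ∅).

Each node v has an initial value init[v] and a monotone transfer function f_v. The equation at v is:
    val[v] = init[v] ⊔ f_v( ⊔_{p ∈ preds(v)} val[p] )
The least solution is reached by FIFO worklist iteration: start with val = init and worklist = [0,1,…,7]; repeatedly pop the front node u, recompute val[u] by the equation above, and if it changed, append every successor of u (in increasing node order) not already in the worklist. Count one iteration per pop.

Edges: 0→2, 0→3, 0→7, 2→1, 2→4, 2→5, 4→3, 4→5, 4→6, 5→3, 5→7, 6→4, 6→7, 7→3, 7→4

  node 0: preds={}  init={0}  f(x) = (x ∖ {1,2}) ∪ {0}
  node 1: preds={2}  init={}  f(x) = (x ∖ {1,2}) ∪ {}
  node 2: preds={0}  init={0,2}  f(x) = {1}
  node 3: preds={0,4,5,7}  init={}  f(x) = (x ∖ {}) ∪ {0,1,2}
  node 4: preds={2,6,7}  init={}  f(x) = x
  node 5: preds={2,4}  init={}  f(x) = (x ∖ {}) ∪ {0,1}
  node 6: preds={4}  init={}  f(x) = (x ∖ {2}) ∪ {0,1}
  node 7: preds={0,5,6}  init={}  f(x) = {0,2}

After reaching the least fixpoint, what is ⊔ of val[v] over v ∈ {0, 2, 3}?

Worklist (11 pops):
  #1 pop 0: in={} → {0} (no change)
  #2 pop 1: in={0,2} → {0} (was {}); enqueue []
  #3 pop 2: in={0} → {0,1,2} (was {0,2}); enqueue [1]
  #4 pop 3: in={0} → {0,1,2} (was {}); enqueue []
  #5 pop 4: in={0,1,2} → {0,1,2} (was {}); enqueue [3]
  #6 pop 5: in={0,1,2} → {0,1,2} (was {}); enqueue []
  #7 pop 6: in={0,1,2} → {0,1} (was {}); enqueue [4]
  #8 pop 7: in={0,1,2} → {0,2} (was {}); enqueue []
  #9 pop 1: in={0,1,2} → {0} (no change)
  #10 pop 3: in={0,1,2} → {0,1,2} (no change)
  #11 pop 4: in={0,1,2} → {0,1,2} (no change)

Fixpoint:
  val[0] = {0}
  val[1] = {0}
  val[2] = {0,1,2}
  val[3] = {0,1,2}
  val[4] = {0,1,2}
  val[5] = {0,1,2}
  val[6] = {0,1}
  val[7] = {0,2}

{0,1,2}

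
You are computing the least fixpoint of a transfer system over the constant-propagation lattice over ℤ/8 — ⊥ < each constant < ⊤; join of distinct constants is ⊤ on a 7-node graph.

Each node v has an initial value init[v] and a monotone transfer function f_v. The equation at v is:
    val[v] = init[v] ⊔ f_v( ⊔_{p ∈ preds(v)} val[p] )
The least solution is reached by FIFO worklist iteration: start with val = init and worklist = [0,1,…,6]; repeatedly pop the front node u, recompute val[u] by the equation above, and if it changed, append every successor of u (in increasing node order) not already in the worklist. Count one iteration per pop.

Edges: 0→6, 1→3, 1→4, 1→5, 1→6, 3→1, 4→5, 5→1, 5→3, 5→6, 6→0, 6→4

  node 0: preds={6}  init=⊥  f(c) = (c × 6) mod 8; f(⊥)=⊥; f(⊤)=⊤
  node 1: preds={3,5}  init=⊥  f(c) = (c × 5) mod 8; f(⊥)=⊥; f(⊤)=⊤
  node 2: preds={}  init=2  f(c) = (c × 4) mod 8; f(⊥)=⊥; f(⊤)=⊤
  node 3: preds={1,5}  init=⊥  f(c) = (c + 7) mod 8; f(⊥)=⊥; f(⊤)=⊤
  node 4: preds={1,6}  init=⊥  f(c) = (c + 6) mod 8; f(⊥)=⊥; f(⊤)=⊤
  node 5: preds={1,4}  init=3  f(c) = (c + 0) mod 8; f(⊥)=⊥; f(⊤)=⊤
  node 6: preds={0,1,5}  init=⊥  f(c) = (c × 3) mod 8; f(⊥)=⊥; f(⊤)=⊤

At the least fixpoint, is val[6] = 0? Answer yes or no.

Iteration log — 13 steps:
  step 1. node 0  ⊔preds=⊥  new=⊥  stable
  step 2. node 1  ⊔preds=3  new=7  old=⊥  +wl: 
  step 3. node 2  ⊔preds=⊥  new=2  stable
  step 4. node 3  ⊔preds=⊤  new=⊤  old=⊥  +wl: 1
  step 5. node 4  ⊔preds=7  new=5  old=⊥  +wl: 
  step 6. node 5  ⊔preds=⊤  new=⊤  old=3  +wl: 3
  step 7. node 6  ⊔preds=⊤  new=⊤  old=⊥  +wl: 0,4
  step 8. node 1  ⊔preds=⊤  new=⊤  old=7  +wl: 5,6
  step 9. node 3  ⊔preds=⊤  new=⊤  stable
  step 10. node 0  ⊔preds=⊤  new=⊤  old=⊥  +wl: 
  step 11. node 4  ⊔preds=⊤  new=⊤  old=5  +wl: 
  step 12. node 5  ⊔preds=⊤  new=⊤  stable
  step 13. node 6  ⊔preds=⊤  new=⊤  stable

Least fixpoint reached:
  node 0: ⊤
  node 1: ⊤
  node 2: 2
  node 3: ⊤
  node 4: ⊤
  node 5: ⊤
  node 6: ⊤

no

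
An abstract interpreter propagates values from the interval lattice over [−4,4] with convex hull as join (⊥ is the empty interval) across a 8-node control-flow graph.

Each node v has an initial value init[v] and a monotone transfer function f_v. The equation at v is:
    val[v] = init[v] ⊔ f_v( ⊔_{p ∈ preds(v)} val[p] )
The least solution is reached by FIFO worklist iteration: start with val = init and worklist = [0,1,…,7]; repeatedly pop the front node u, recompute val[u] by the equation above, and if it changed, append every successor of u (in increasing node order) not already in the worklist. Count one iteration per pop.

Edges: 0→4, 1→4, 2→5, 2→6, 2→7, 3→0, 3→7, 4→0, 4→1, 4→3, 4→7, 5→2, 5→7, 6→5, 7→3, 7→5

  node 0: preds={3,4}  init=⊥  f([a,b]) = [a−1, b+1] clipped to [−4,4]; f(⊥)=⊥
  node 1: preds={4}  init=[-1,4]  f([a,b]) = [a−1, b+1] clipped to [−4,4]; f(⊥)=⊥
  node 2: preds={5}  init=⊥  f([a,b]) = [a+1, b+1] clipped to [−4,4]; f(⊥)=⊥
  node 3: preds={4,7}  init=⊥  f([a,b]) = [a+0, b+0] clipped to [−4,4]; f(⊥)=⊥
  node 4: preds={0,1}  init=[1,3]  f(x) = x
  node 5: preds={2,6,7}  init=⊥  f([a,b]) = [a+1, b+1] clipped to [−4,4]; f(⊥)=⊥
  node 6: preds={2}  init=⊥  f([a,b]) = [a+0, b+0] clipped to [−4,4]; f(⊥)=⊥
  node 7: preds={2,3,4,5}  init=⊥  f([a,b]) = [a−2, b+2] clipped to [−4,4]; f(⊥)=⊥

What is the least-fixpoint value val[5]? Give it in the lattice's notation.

[-3,4]

Worklist (31 pops):
  #1 pop 0: in=[1,3] → [0,4] (was ⊥); enqueue []
  #2 pop 1: in=[1,3] → [-1,4] (no change)
  #3 pop 2: in=⊥ → ⊥ (no change)
  #4 pop 3: in=[1,3] → [1,3] (was ⊥); enqueue [0]
  #5 pop 4: in=[-1,4] → [-1,4] (was [1,3]); enqueue [1,3]
  #6 pop 5: in=⊥ → ⊥ (no change)
  #7 pop 6: in=⊥ → ⊥ (no change)
  #8 pop 7: in=[-1,4] → [-3,4] (was ⊥); enqueue [5]
  #9 pop 0: in=[-1,4] → [-2,4] (was [0,4]); enqueue [4]
  #10 pop 1: in=[-1,4] → [-2,4] (was [-1,4]); enqueue []
  #11 pop 3: in=[-3,4] → [-3,4] (was [1,3]); enqueue [0,7]
  #12 pop 5: in=[-3,4] → [-2,4] (was ⊥); enqueue [2]
  #13 pop 4: in=[-2,4] → [-2,4] (was [-1,4]); enqueue [1,3]
  #14 pop 0: in=[-3,4] → [-4,4] (was [-2,4]); enqueue [4]
  #15 pop 7: in=[-3,4] → [-4,4] (was [-3,4]); enqueue [5]
  #16 pop 2: in=[-2,4] → [-1,4] (was ⊥); enqueue [6,7]
  #17 pop 1: in=[-2,4] → [-3,4] (was [-2,4]); enqueue []
  #18 pop 3: in=[-4,4] → [-4,4] (was [-3,4]); enqueue [0]
  #19 pop 4: in=[-4,4] → [-4,4] (was [-2,4]); enqueue [1,3]
  #20 pop 5: in=[-4,4] → [-3,4] (was [-2,4]); enqueue [2]
  #21 pop 6: in=[-1,4] → [-1,4] (was ⊥); enqueue [5]
  #22 pop 7: in=[-4,4] → [-4,4] (no change)
  #23 pop 0: in=[-4,4] → [-4,4] (no change)
  #24 pop 1: in=[-4,4] → [-4,4] (was [-3,4]); enqueue [4]
  #25 pop 3: in=[-4,4] → [-4,4] (no change)
  #26 pop 2: in=[-3,4] → [-2,4] (was [-1,4]); enqueue [6,7]
  #27 pop 5: in=[-4,4] → [-3,4] (no change)
  #28 pop 4: in=[-4,4] → [-4,4] (no change)
  #29 pop 6: in=[-2,4] → [-2,4] (was [-1,4]); enqueue [5]
  #30 pop 7: in=[-4,4] → [-4,4] (no change)
  #31 pop 5: in=[-4,4] → [-3,4] (no change)

Fixpoint:
  val[0] = [-4,4]
  val[1] = [-4,4]
  val[2] = [-2,4]
  val[3] = [-4,4]
  val[4] = [-4,4]
  val[5] = [-3,4]
  val[6] = [-2,4]
  val[7] = [-4,4]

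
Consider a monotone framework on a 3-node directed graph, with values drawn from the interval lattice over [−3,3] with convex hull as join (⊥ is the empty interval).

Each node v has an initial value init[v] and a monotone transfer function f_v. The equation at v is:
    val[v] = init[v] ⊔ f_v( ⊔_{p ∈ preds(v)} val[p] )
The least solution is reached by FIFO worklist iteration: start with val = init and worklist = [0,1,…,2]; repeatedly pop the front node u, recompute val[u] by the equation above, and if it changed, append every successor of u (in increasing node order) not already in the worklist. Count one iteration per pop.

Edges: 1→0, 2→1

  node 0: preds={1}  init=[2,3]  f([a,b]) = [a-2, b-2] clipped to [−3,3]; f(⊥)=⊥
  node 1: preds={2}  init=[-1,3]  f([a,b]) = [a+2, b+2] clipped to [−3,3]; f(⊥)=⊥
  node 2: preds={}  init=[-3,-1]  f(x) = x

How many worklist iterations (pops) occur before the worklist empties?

Iteration log — 3 steps:
  step 1. node 0  ⊔preds=[-1,3]  new=[-3,3]  old=[2,3]  +wl: 
  step 2. node 1  ⊔preds=[-3,-1]  new=[-1,3]  stable
  step 3. node 2  ⊔preds=⊥  new=[-3,-1]  stable

Least fixpoint reached:
  node 0: [-3,3]
  node 1: [-1,3]
  node 2: [-3,-1]

3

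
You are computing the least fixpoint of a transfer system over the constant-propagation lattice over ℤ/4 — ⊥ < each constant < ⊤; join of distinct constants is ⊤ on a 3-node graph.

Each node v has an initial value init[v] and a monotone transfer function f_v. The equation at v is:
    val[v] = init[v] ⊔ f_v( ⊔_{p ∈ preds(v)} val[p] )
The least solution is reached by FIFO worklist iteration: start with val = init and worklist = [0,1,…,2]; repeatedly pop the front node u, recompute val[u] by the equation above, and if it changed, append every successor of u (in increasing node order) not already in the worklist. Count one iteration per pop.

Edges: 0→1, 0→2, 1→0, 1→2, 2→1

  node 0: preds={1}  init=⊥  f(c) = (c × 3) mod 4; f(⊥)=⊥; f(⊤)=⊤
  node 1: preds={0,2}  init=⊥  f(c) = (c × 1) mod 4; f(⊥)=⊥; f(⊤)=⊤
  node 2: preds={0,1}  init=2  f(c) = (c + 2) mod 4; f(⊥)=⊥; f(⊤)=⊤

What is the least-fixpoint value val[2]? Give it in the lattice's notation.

⊤

Worklist (9 pops):
  #1 pop 0: in=⊥ → ⊥ (no change)
  #2 pop 1: in=2 → 2 (was ⊥); enqueue [0]
  #3 pop 2: in=2 → ⊤ (was 2); enqueue [1]
  #4 pop 0: in=2 → 2 (was ⊥); enqueue [2]
  #5 pop 1: in=⊤ → ⊤ (was 2); enqueue [0]
  #6 pop 2: in=⊤ → ⊤ (no change)
  #7 pop 0: in=⊤ → ⊤ (was 2); enqueue [1,2]
  #8 pop 1: in=⊤ → ⊤ (no change)
  #9 pop 2: in=⊤ → ⊤ (no change)

Fixpoint:
  val[0] = ⊤
  val[1] = ⊤
  val[2] = ⊤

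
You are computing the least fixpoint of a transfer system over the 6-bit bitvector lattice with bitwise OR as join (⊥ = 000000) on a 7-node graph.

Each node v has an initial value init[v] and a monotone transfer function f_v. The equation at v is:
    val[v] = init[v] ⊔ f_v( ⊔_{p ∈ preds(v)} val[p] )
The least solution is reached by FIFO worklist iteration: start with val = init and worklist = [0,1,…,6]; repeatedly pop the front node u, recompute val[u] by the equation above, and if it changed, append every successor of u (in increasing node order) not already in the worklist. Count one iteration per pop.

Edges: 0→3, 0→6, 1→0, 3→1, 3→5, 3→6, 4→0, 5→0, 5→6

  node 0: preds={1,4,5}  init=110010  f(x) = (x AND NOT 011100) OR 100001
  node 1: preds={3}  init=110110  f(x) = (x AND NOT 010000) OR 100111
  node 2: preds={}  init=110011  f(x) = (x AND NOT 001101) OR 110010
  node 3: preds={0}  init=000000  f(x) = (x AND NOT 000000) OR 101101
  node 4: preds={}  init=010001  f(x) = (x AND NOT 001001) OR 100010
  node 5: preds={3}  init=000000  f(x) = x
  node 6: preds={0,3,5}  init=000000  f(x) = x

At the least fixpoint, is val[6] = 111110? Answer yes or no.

no

Iteration log — 10 steps:
  step 1. node 0  ⊔preds=110111  new=110011  old=110010  +wl: 
  step 2. node 1  ⊔preds=000000  new=110111  old=110110  +wl: 0
  step 3. node 2  ⊔preds=000000  new=110011  stable
  step 4. node 3  ⊔preds=110011  new=111111  old=000000  +wl: 1
  step 5. node 4  ⊔preds=000000  new=110011  old=010001  +wl: 
  step 6. node 5  ⊔preds=111111  new=111111  old=000000  +wl: 
  step 7. node 6  ⊔preds=111111  new=111111  old=000000  +wl: 
  step 8. node 0  ⊔preds=111111  new=110011  stable
  step 9. node 1  ⊔preds=111111  new=111111  old=110111  +wl: 0
  step 10. node 0  ⊔preds=111111  new=110011  stable

Least fixpoint reached:
  node 0: 110011
  node 1: 111111
  node 2: 110011
  node 3: 111111
  node 4: 110011
  node 5: 111111
  node 6: 111111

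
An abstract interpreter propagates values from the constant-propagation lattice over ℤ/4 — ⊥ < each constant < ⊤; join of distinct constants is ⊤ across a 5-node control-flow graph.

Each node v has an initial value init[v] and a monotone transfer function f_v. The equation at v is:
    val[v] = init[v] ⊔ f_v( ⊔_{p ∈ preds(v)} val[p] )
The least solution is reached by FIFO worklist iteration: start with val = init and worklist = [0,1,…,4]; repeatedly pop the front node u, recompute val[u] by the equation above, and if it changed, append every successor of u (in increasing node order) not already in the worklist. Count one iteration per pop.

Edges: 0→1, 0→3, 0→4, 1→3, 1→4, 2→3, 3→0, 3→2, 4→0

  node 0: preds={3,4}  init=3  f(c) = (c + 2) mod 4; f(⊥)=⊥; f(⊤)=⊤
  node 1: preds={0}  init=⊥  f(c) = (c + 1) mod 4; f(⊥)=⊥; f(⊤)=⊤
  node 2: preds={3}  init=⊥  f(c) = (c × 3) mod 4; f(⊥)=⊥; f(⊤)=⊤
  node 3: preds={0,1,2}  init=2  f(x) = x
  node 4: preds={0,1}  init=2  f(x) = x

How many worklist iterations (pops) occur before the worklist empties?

8

Worklist (8 pops):
  #1 pop 0: in=2 → ⊤ (was 3); enqueue []
  #2 pop 1: in=⊤ → ⊤ (was ⊥); enqueue []
  #3 pop 2: in=2 → 2 (was ⊥); enqueue []
  #4 pop 3: in=⊤ → ⊤ (was 2); enqueue [0,2]
  #5 pop 4: in=⊤ → ⊤ (was 2); enqueue []
  #6 pop 0: in=⊤ → ⊤ (no change)
  #7 pop 2: in=⊤ → ⊤ (was 2); enqueue [3]
  #8 pop 3: in=⊤ → ⊤ (no change)

Fixpoint:
  val[0] = ⊤
  val[1] = ⊤
  val[2] = ⊤
  val[3] = ⊤
  val[4] = ⊤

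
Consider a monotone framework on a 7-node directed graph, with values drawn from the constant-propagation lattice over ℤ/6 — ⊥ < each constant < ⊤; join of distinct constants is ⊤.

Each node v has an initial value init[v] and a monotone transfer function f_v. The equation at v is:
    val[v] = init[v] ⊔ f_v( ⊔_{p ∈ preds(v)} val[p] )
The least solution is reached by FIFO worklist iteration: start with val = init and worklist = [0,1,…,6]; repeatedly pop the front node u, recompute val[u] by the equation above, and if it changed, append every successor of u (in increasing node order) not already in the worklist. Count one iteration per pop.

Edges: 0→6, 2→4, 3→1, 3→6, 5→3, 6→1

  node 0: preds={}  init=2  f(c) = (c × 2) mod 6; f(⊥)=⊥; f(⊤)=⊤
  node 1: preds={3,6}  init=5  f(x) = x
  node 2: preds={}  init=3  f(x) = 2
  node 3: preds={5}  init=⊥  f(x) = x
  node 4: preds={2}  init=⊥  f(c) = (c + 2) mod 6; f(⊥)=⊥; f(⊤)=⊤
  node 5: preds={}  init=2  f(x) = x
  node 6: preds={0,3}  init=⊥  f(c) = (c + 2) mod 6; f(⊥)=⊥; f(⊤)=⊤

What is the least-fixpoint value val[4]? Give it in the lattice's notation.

Worklist (8 pops):
  #1 pop 0: in=⊥ → 2 (no change)
  #2 pop 1: in=⊥ → 5 (no change)
  #3 pop 2: in=⊥ → ⊤ (was 3); enqueue []
  #4 pop 3: in=2 → 2 (was ⊥); enqueue [1]
  #5 pop 4: in=⊤ → ⊤ (was ⊥); enqueue []
  #6 pop 5: in=⊥ → 2 (no change)
  #7 pop 6: in=2 → 4 (was ⊥); enqueue []
  #8 pop 1: in=⊤ → ⊤ (was 5); enqueue []

Fixpoint:
  val[0] = 2
  val[1] = ⊤
  val[2] = ⊤
  val[3] = 2
  val[4] = ⊤
  val[5] = 2
  val[6] = 4

⊤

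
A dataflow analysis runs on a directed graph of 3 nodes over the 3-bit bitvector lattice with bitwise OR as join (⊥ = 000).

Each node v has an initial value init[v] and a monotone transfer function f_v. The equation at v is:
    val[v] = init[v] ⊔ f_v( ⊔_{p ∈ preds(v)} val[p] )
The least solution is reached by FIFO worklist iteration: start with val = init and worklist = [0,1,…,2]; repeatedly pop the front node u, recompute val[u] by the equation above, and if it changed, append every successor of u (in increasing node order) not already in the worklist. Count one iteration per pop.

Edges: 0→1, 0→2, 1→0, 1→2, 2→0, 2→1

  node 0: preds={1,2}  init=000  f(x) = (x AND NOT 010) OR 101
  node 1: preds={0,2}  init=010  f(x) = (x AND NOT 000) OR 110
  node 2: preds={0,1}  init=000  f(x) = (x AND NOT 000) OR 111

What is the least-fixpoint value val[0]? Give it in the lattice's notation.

101

Trace (5 dequeues):
  [1] u=0 | in 010 | out 101 | prev 000 | push {}
  [2] u=1 | in 101 | out 111 | prev 010 | push {0}
  [3] u=2 | in 111 | out 111 | prev 000 | push {1}
  [4] u=0 | in 111 | out 101 | ==
  [5] u=1 | in 111 | out 111 | ==

Converged values:
  [0] 101
  [1] 111
  [2] 111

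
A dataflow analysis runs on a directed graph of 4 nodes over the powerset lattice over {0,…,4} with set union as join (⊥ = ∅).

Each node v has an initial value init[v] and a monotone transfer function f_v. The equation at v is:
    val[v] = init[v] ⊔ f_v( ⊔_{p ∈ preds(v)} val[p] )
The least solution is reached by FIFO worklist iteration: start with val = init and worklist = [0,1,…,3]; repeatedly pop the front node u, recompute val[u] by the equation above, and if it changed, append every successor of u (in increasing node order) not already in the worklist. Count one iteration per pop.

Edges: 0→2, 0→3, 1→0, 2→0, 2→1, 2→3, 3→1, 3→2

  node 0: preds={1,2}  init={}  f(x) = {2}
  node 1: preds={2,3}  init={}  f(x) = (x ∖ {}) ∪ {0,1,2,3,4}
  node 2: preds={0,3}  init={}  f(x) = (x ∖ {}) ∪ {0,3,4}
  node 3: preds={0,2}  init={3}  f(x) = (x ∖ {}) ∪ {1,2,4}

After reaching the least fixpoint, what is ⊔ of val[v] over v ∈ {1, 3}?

{0,1,2,3,4}

Worklist (10 pops):
  #1 pop 0: in={} → {2} (was {}); enqueue []
  #2 pop 1: in={3} → {0,1,2,3,4} (was {}); enqueue [0]
  #3 pop 2: in={2,3} → {0,2,3,4} (was {}); enqueue [1]
  #4 pop 3: in={0,2,3,4} → {0,1,2,3,4} (was {3}); enqueue [2]
  #5 pop 0: in={0,1,2,3,4} → {2} (no change)
  #6 pop 1: in={0,1,2,3,4} → {0,1,2,3,4} (no change)
  #7 pop 2: in={0,1,2,3,4} → {0,1,2,3,4} (was {0,2,3,4}); enqueue [0,1,3]
  #8 pop 0: in={0,1,2,3,4} → {2} (no change)
  #9 pop 1: in={0,1,2,3,4} → {0,1,2,3,4} (no change)
  #10 pop 3: in={0,1,2,3,4} → {0,1,2,3,4} (no change)

Fixpoint:
  val[0] = {2}
  val[1] = {0,1,2,3,4}
  val[2] = {0,1,2,3,4}
  val[3] = {0,1,2,3,4}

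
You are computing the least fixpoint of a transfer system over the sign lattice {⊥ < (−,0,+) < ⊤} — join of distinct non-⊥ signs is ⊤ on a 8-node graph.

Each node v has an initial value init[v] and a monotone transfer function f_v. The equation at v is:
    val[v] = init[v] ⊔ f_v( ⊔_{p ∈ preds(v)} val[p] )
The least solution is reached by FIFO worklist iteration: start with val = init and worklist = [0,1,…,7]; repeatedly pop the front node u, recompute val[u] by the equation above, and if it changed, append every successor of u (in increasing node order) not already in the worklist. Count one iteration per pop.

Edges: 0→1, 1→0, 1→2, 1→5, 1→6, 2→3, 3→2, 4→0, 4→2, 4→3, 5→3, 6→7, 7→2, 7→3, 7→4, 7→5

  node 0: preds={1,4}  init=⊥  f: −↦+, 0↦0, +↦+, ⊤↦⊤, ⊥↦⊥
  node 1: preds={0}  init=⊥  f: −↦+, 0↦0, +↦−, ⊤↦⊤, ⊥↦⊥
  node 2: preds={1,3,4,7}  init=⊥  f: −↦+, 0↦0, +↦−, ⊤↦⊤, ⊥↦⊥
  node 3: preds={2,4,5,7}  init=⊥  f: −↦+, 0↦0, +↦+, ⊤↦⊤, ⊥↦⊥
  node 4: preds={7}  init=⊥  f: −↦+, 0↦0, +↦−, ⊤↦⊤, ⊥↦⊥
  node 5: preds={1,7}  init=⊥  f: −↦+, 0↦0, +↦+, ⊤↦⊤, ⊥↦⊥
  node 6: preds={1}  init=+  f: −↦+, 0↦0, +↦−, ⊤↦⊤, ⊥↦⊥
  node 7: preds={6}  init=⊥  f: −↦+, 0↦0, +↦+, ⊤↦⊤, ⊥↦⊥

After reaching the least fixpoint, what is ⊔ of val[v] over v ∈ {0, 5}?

⊤

Worklist (21 pops):
  #1 pop 0: in=⊥ → ⊥ (no change)
  #2 pop 1: in=⊥ → ⊥ (no change)
  #3 pop 2: in=⊥ → ⊥ (no change)
  #4 pop 3: in=⊥ → ⊥ (no change)
  #5 pop 4: in=⊥ → ⊥ (no change)
  #6 pop 5: in=⊥ → ⊥ (no change)
  #7 pop 6: in=⊥ → + (no change)
  #8 pop 7: in=+ → + (was ⊥); enqueue [2,3,4,5]
  #9 pop 2: in=+ → − (was ⊥); enqueue []
  #10 pop 3: in=⊤ → ⊤ (was ⊥); enqueue [2]
  #11 pop 4: in=+ → − (was ⊥); enqueue [0,3]
  #12 pop 5: in=+ → + (was ⊥); enqueue []
  #13 pop 2: in=⊤ → ⊤ (was −); enqueue []
  #14 pop 0: in=− → + (was ⊥); enqueue [1]
  #15 pop 3: in=⊤ → ⊤ (no change)
  #16 pop 1: in=+ → − (was ⊥); enqueue [0,2,5,6]
  #17 pop 0: in=− → + (no change)
  #18 pop 2: in=⊤ → ⊤ (no change)
  #19 pop 5: in=⊤ → ⊤ (was +); enqueue [3]
  #20 pop 6: in=− → + (no change)
  #21 pop 3: in=⊤ → ⊤ (no change)

Fixpoint:
  val[0] = +
  val[1] = −
  val[2] = ⊤
  val[3] = ⊤
  val[4] = −
  val[5] = ⊤
  val[6] = +
  val[7] = +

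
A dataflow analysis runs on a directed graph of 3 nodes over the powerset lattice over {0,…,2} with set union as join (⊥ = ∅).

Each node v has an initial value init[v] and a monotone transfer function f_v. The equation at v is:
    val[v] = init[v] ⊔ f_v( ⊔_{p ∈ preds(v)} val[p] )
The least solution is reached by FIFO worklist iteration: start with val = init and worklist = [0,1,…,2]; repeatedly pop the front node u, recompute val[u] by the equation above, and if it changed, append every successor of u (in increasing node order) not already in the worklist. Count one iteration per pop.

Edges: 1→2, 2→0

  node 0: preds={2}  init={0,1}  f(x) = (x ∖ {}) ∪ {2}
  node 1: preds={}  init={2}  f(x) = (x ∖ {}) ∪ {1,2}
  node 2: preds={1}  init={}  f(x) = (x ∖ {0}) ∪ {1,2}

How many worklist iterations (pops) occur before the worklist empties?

Iteration log — 4 steps:
  step 1. node 0  ⊔preds={}  new={0,1,2}  old={0,1}  +wl: 
  step 2. node 1  ⊔preds={}  new={1,2}  old={2}  +wl: 
  step 3. node 2  ⊔preds={1,2}  new={1,2}  old={}  +wl: 0
  step 4. node 0  ⊔preds={1,2}  new={0,1,2}  stable

Least fixpoint reached:
  node 0: {0,1,2}
  node 1: {1,2}
  node 2: {1,2}

4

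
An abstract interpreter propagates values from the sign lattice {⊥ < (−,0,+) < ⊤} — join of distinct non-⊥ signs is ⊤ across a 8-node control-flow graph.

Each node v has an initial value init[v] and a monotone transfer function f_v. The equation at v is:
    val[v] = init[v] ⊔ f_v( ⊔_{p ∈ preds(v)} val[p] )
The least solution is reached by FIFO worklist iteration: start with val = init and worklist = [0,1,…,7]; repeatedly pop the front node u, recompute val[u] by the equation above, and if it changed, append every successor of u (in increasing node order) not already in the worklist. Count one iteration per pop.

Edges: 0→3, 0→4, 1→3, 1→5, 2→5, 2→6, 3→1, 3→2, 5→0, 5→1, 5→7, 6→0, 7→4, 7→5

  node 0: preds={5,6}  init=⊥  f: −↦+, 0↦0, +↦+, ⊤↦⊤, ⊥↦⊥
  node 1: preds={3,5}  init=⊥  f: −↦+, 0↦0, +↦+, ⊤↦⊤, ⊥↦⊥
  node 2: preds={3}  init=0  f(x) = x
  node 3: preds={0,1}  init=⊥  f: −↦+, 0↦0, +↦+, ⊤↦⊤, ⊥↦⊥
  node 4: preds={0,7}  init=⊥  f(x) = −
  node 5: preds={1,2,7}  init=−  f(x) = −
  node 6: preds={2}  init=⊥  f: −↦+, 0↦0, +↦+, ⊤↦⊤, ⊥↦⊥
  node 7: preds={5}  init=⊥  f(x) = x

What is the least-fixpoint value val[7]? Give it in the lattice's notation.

Iteration log — 18 steps:
  step 1. node 0  ⊔preds=−  new=+  old=⊥  +wl: 
  step 2. node 1  ⊔preds=−  new=+  old=⊥  +wl: 
  step 3. node 2  ⊔preds=⊥  new=0  stable
  step 4. node 3  ⊔preds=+  new=+  old=⊥  +wl: 1,2
  step 5. node 4  ⊔preds=+  new=−  old=⊥  +wl: 
  step 6. node 5  ⊔preds=⊤  new=−  stable
  step 7. node 6  ⊔preds=0  new=0  old=⊥  +wl: 0
  step 8. node 7  ⊔preds=−  new=−  old=⊥  +wl: 4,5
  step 9. node 1  ⊔preds=⊤  new=⊤  old=+  +wl: 3
  step 10. node 2  ⊔preds=+  new=⊤  old=0  +wl: 6
  step 11. node 0  ⊔preds=⊤  new=⊤  old=+  +wl: 
  step 12. node 4  ⊔preds=⊤  new=−  stable
  step 13. node 5  ⊔preds=⊤  new=−  stable
  step 14. node 3  ⊔preds=⊤  new=⊤  old=+  +wl: 1,2
  step 15. node 6  ⊔preds=⊤  new=⊤  old=0  +wl: 0
  step 16. node 1  ⊔preds=⊤  new=⊤  stable
  step 17. node 2  ⊔preds=⊤  new=⊤  stable
  step 18. node 0  ⊔preds=⊤  new=⊤  stable

Least fixpoint reached:
  node 0: ⊤
  node 1: ⊤
  node 2: ⊤
  node 3: ⊤
  node 4: −
  node 5: −
  node 6: ⊤
  node 7: −

−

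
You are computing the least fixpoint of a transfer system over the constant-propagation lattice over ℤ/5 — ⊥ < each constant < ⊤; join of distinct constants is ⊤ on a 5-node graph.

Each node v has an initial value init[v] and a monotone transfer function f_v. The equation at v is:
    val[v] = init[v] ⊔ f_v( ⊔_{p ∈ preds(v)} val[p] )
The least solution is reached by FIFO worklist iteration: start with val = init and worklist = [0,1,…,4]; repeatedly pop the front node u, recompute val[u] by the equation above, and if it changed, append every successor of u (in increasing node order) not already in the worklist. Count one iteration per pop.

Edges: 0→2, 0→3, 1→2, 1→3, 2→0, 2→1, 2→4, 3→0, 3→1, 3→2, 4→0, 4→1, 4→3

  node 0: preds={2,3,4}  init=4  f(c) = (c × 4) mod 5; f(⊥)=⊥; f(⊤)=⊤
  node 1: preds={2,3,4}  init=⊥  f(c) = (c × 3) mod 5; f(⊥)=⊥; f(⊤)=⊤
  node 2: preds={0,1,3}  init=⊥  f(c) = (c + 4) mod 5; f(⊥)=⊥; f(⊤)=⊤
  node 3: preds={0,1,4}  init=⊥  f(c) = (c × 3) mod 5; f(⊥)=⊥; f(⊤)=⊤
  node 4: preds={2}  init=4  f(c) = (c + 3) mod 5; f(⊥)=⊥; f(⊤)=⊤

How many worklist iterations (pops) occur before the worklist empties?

9

Worklist (9 pops):
  #1 pop 0: in=4 → ⊤ (was 4); enqueue []
  #2 pop 1: in=4 → 2 (was ⊥); enqueue []
  #3 pop 2: in=⊤ → ⊤ (was ⊥); enqueue [0,1]
  #4 pop 3: in=⊤ → ⊤ (was ⊥); enqueue [2]
  #5 pop 4: in=⊤ → ⊤ (was 4); enqueue [3]
  #6 pop 0: in=⊤ → ⊤ (no change)
  #7 pop 1: in=⊤ → ⊤ (was 2); enqueue []
  #8 pop 2: in=⊤ → ⊤ (no change)
  #9 pop 3: in=⊤ → ⊤ (no change)

Fixpoint:
  val[0] = ⊤
  val[1] = ⊤
  val[2] = ⊤
  val[3] = ⊤
  val[4] = ⊤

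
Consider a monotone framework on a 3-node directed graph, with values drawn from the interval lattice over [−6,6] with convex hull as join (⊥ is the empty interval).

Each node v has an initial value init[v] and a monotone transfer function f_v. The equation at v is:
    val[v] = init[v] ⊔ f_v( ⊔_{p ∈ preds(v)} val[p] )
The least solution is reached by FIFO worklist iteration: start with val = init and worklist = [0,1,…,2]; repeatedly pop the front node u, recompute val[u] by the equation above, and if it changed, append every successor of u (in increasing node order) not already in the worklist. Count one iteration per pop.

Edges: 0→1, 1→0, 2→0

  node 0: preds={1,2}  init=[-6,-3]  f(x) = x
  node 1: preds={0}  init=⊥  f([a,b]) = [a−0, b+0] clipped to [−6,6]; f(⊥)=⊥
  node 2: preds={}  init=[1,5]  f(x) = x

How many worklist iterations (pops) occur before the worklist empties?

Worklist (4 pops):
  #1 pop 0: in=[1,5] → [-6,5] (was [-6,-3]); enqueue []
  #2 pop 1: in=[-6,5] → [-6,5] (was ⊥); enqueue [0]
  #3 pop 2: in=⊥ → [1,5] (no change)
  #4 pop 0: in=[-6,5] → [-6,5] (no change)

Fixpoint:
  val[0] = [-6,5]
  val[1] = [-6,5]
  val[2] = [1,5]

4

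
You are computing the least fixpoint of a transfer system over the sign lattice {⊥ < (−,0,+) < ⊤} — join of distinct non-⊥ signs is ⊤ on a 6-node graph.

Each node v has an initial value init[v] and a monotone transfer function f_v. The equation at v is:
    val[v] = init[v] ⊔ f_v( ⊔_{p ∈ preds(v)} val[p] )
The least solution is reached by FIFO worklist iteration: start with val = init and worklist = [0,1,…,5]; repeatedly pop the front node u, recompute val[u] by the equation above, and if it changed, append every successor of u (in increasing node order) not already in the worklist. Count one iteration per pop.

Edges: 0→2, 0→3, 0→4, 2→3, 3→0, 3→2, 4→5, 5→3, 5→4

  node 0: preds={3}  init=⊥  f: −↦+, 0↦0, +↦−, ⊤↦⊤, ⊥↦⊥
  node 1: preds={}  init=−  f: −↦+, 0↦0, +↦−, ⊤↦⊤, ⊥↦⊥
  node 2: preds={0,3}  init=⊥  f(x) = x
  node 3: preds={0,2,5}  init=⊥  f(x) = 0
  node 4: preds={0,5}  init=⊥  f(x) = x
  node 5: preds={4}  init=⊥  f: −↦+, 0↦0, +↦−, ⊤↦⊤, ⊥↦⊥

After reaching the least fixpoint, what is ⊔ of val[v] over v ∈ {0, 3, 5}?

Iteration log — 13 steps:
  step 1. node 0  ⊔preds=⊥  new=⊥  stable
  step 2. node 1  ⊔preds=⊥  new=−  stable
  step 3. node 2  ⊔preds=⊥  new=⊥  stable
  step 4. node 3  ⊔preds=⊥  new=0  old=⊥  +wl: 0,2
  step 5. node 4  ⊔preds=⊥  new=⊥  stable
  step 6. node 5  ⊔preds=⊥  new=⊥  stable
  step 7. node 0  ⊔preds=0  new=0  old=⊥  +wl: 3,4
  step 8. node 2  ⊔preds=0  new=0  old=⊥  +wl: 
  step 9. node 3  ⊔preds=0  new=0  stable
  step 10. node 4  ⊔preds=0  new=0  old=⊥  +wl: 5
  step 11. node 5  ⊔preds=0  new=0  old=⊥  +wl: 3,4
  step 12. node 3  ⊔preds=0  new=0  stable
  step 13. node 4  ⊔preds=0  new=0  stable

Least fixpoint reached:
  node 0: 0
  node 1: −
  node 2: 0
  node 3: 0
  node 4: 0
  node 5: 0

0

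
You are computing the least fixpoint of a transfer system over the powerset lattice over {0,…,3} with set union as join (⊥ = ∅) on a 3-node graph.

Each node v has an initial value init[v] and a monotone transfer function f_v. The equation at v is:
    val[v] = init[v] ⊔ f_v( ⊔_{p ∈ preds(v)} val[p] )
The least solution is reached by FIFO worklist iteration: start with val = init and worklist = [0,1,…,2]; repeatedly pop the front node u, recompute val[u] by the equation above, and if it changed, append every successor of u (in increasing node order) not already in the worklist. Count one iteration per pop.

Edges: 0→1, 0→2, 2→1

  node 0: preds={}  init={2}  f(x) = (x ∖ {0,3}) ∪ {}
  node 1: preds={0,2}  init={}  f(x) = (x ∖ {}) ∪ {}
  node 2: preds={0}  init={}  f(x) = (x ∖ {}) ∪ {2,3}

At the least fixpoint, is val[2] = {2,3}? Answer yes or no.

Iteration log — 4 steps:
  step 1. node 0  ⊔preds={}  new={2}  stable
  step 2. node 1  ⊔preds={2}  new={2}  old={}  +wl: 
  step 3. node 2  ⊔preds={2}  new={2,3}  old={}  +wl: 1
  step 4. node 1  ⊔preds={2,3}  new={2,3}  old={2}  +wl: 

Least fixpoint reached:
  node 0: {2}
  node 1: {2,3}
  node 2: {2,3}

yes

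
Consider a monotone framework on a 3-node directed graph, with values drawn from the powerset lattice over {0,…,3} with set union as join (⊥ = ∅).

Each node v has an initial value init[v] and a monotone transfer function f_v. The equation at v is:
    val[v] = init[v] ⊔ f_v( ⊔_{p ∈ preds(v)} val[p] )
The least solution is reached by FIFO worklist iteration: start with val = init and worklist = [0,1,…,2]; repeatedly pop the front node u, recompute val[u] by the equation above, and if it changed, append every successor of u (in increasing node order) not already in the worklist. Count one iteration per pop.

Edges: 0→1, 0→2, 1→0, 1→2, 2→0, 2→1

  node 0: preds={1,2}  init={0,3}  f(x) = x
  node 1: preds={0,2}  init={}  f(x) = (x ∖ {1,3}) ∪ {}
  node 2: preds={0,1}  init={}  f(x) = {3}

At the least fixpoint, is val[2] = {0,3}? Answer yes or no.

no

Worklist (5 pops):
  #1 pop 0: in={} → {0,3} (no change)
  #2 pop 1: in={0,3} → {0} (was {}); enqueue [0]
  #3 pop 2: in={0,3} → {3} (was {}); enqueue [1]
  #4 pop 0: in={0,3} → {0,3} (no change)
  #5 pop 1: in={0,3} → {0} (no change)

Fixpoint:
  val[0] = {0,3}
  val[1] = {0}
  val[2] = {3}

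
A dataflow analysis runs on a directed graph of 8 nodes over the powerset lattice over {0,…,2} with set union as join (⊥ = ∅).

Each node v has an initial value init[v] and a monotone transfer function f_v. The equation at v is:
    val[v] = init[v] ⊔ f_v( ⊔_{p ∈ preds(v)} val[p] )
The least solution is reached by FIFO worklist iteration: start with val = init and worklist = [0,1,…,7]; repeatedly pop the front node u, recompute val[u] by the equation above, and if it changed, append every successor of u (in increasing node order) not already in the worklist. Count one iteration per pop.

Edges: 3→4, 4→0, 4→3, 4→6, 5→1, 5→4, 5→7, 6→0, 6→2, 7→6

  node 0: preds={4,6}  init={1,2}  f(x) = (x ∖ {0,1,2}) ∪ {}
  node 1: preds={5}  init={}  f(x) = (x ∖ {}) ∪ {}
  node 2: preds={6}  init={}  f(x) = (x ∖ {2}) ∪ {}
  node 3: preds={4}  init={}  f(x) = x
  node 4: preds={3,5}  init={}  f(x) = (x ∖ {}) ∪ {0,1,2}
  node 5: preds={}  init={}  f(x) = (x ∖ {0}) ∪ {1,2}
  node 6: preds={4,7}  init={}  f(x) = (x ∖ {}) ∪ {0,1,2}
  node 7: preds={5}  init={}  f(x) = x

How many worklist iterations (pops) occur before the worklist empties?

14

Worklist (14 pops):
  #1 pop 0: in={} → {1,2} (no change)
  #2 pop 1: in={} → {} (no change)
  #3 pop 2: in={} → {} (no change)
  #4 pop 3: in={} → {} (no change)
  #5 pop 4: in={} → {0,1,2} (was {}); enqueue [0,3]
  #6 pop 5: in={} → {1,2} (was {}); enqueue [1,4]
  #7 pop 6: in={0,1,2} → {0,1,2} (was {}); enqueue [2]
  #8 pop 7: in={1,2} → {1,2} (was {}); enqueue [6]
  #9 pop 0: in={0,1,2} → {1,2} (no change)
  #10 pop 3: in={0,1,2} → {0,1,2} (was {}); enqueue []
  #11 pop 1: in={1,2} → {1,2} (was {}); enqueue []
  #12 pop 4: in={0,1,2} → {0,1,2} (no change)
  #13 pop 2: in={0,1,2} → {0,1} (was {}); enqueue []
  #14 pop 6: in={0,1,2} → {0,1,2} (no change)

Fixpoint:
  val[0] = {1,2}
  val[1] = {1,2}
  val[2] = {0,1}
  val[3] = {0,1,2}
  val[4] = {0,1,2}
  val[5] = {1,2}
  val[6] = {0,1,2}
  val[7] = {1,2}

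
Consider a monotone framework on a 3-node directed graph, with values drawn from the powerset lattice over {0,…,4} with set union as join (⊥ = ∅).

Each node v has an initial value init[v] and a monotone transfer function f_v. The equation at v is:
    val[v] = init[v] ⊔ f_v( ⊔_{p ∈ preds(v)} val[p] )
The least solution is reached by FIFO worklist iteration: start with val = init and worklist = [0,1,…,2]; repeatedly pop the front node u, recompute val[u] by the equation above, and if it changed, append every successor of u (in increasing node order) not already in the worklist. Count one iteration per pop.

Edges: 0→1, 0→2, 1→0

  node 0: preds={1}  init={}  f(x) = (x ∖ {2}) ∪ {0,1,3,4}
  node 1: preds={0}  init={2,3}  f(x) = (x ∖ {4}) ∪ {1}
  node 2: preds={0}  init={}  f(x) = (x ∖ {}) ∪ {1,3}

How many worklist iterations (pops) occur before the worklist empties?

4

Worklist (4 pops):
  #1 pop 0: in={2,3} → {0,1,3,4} (was {}); enqueue []
  #2 pop 1: in={0,1,3,4} → {0,1,2,3} (was {2,3}); enqueue [0]
  #3 pop 2: in={0,1,3,4} → {0,1,3,4} (was {}); enqueue []
  #4 pop 0: in={0,1,2,3} → {0,1,3,4} (no change)

Fixpoint:
  val[0] = {0,1,3,4}
  val[1] = {0,1,2,3}
  val[2] = {0,1,3,4}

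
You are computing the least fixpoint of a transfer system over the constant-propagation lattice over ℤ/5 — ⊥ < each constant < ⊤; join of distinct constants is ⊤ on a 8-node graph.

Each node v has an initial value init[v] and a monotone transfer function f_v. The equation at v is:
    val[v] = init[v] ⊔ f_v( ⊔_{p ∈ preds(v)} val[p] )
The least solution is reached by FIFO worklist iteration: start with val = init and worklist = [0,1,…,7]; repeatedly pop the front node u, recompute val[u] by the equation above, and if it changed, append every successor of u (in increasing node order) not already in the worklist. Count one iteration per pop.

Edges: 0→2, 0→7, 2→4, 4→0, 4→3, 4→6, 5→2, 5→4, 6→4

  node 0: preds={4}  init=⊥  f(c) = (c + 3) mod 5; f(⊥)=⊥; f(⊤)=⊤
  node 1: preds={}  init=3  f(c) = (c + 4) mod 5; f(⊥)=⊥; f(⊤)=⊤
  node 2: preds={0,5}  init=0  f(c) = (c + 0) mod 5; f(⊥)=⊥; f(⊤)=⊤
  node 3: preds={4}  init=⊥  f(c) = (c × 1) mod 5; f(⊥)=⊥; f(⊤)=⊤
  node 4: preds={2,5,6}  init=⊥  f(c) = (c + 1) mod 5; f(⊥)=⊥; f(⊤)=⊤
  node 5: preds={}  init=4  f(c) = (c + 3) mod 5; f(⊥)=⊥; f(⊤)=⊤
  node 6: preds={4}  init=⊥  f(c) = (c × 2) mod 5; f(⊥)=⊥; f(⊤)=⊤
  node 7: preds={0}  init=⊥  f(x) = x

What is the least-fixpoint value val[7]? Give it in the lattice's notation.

⊤

Iteration log — 13 steps:
  step 1. node 0  ⊔preds=⊥  new=⊥  stable
  step 2. node 1  ⊔preds=⊥  new=3  stable
  step 3. node 2  ⊔preds=4  new=⊤  old=0  +wl: 
  step 4. node 3  ⊔preds=⊥  new=⊥  stable
  step 5. node 4  ⊔preds=⊤  new=⊤  old=⊥  +wl: 0,3
  step 6. node 5  ⊔preds=⊥  new=4  stable
  step 7. node 6  ⊔preds=⊤  new=⊤  old=⊥  +wl: 4
  step 8. node 7  ⊔preds=⊥  new=⊥  stable
  step 9. node 0  ⊔preds=⊤  new=⊤  old=⊥  +wl: 2,7
  step 10. node 3  ⊔preds=⊤  new=⊤  old=⊥  +wl: 
  step 11. node 4  ⊔preds=⊤  new=⊤  stable
  step 12. node 2  ⊔preds=⊤  new=⊤  stable
  step 13. node 7  ⊔preds=⊤  new=⊤  old=⊥  +wl: 

Least fixpoint reached:
  node 0: ⊤
  node 1: 3
  node 2: ⊤
  node 3: ⊤
  node 4: ⊤
  node 5: 4
  node 6: ⊤
  node 7: ⊤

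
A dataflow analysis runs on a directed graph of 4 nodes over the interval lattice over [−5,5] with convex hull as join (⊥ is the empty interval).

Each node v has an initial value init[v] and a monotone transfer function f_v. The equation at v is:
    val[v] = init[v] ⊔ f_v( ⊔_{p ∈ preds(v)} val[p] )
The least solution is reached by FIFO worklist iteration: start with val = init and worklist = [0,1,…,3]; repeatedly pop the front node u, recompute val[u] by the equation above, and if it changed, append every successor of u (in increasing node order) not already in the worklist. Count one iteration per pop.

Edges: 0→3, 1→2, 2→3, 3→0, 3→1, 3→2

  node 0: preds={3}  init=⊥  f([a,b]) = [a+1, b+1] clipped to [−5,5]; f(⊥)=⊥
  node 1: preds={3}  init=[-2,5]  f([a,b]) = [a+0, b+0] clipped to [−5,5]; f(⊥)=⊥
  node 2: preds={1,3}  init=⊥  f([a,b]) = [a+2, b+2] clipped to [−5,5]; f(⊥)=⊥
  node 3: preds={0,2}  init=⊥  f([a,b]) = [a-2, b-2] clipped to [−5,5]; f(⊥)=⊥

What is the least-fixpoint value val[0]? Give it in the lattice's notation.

[-4,4]

Iteration log — 20 steps:
  step 1. node 0  ⊔preds=⊥  new=⊥  stable
  step 2. node 1  ⊔preds=⊥  new=[-2,5]  stable
  step 3. node 2  ⊔preds=[-2,5]  new=[0,5]  old=⊥  +wl: 
  step 4. node 3  ⊔preds=[0,5]  new=[-2,3]  old=⊥  +wl: 0,1,2
  step 5. node 0  ⊔preds=[-2,3]  new=[-1,4]  old=⊥  +wl: 3
  step 6. node 1  ⊔preds=[-2,3]  new=[-2,5]  stable
  step 7. node 2  ⊔preds=[-2,5]  new=[0,5]  stable
  step 8. node 3  ⊔preds=[-1,5]  new=[-3,3]  old=[-2,3]  +wl: 0,1,2
  step 9. node 0  ⊔preds=[-3,3]  new=[-2,4]  old=[-1,4]  +wl: 3
  step 10. node 1  ⊔preds=[-3,3]  new=[-3,5]  old=[-2,5]  +wl: 
  step 11. node 2  ⊔preds=[-3,5]  new=[-1,5]  old=[0,5]  +wl: 
  step 12. node 3  ⊔preds=[-2,5]  new=[-4,3]  old=[-3,3]  +wl: 0,1,2
  step 13. node 0  ⊔preds=[-4,3]  new=[-3,4]  old=[-2,4]  +wl: 3
  step 14. node 1  ⊔preds=[-4,3]  new=[-4,5]  old=[-3,5]  +wl: 
  step 15. node 2  ⊔preds=[-4,5]  new=[-2,5]  old=[-1,5]  +wl: 
  step 16. node 3  ⊔preds=[-3,5]  new=[-5,3]  old=[-4,3]  +wl: 0,1,2
  step 17. node 0  ⊔preds=[-5,3]  new=[-4,4]  old=[-3,4]  +wl: 3
  step 18. node 1  ⊔preds=[-5,3]  new=[-5,5]  old=[-4,5]  +wl: 
  step 19. node 2  ⊔preds=[-5,5]  new=[-3,5]  old=[-2,5]  +wl: 
  step 20. node 3  ⊔preds=[-4,5]  new=[-5,3]  stable

Least fixpoint reached:
  node 0: [-4,4]
  node 1: [-5,5]
  node 2: [-3,5]
  node 3: [-5,3]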